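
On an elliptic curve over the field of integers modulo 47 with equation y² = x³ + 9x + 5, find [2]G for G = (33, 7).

tangent at (33, 7): λ = (3·33² + 9)/(2·7) ≡ 33/14. 14⁻¹ ≡ 37 (mod 47), so λ ≡ 33·37 ≡ 46.
  x = λ² - 33 - 33 = 2116 - 66 ≡ 29; y = λ·(33 - 29) - 7 ≡ 36. → (29, 36)

(29, 36)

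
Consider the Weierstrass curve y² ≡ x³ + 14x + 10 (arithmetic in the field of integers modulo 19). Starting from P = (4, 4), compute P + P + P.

(12, 5)

Repeated addition: build up to 3P.
2P: tangent at (4, 4): λ = (3·4² + 14)/(2·4) ≡ 5/8. 8⁻¹ ≡ 12 (mod 19) since 8·12 = 96 ≡ 1, so λ ≡ 5·12 ≡ 3.
  x = λ² - 4 - 4 = 9 - 8 ≡ 1; y = λ·(4 - 1) - 4 ≡ 5. → (1, 5)
3P: (1, 5) + (4, 4). λ = (4 - 5)/(4 - 1) ≡ 18/3 mod 19. 3⁻¹ ≡ 13 (mod 19) since 3·13 = 39 ≡ 1, so λ ≡ 6.
  x = λ² - 1 - 4 = 36 - 5 ≡ 12; y = λ·(1 - 12) - 5 ≡ 5. → (12, 5)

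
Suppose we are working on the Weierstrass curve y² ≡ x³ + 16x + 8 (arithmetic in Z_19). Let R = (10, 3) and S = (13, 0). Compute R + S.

(10, 3) + (13, 0). λ = (0 - 3)/(13 - 10) ≡ 16/3 mod 19. 3⁻¹ ≡ 13 (mod 19), so λ ≡ 18.
  x = λ² - 10 - 13 = 324 - 23 ≡ 16; y = λ·(10 - 16) - 3 ≡ 3. → (16, 3)

(16, 3)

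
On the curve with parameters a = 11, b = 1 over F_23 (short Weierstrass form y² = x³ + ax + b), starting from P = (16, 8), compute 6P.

(22, 9)

Repeated addition: build up to 6P.
2P: tangent at (16, 8): λ = (3·16² + 11)/(2·8) ≡ 20/16. 16⁻¹ ≡ 13 (mod 23), so λ ≡ 20·13 ≡ 7.
  x = λ² - 16 - 16 = 49 - 32 ≡ 17; y = λ·(16 - 17) - 8 ≡ 8. → (17, 8)
3P: (17, 8) + (16, 8). λ = (8 - 8)/(16 - 17) ≡ 0/22 mod 23. 22⁻¹ ≡ 22 (mod 23) since 22·22 = 484 ≡ 1, so λ ≡ 0.
  x = λ² - 17 - 16 = 0 - 33 ≡ 13; y = λ·(17 - 13) - 8 ≡ 15. → (13, 15)
4P: (13, 15) + (16, 8). λ = (8 - 15)/(16 - 13) ≡ 16/3 mod 23. 3⁻¹ ≡ 8 (mod 23), so λ ≡ 13.
  x = λ² - 13 - 16 = 169 - 29 ≡ 2; y = λ·(13 - 2) - 15 ≡ 13. → (2, 13)
5P: (2, 13) + (16, 8). λ = (8 - 13)/(16 - 2) ≡ 18/14 mod 23. 14⁻¹ ≡ 5 (mod 23) since 14·5 = 70 ≡ 1, so λ ≡ 21.
  x = λ² - 2 - 16 = 441 - 18 ≡ 9; y = λ·(2 - 9) - 13 ≡ 1. → (9, 1)
6P: (9, 1) + (16, 8). λ = (8 - 1)/(16 - 9) ≡ 7/7 mod 23. 7⁻¹ ≡ 10 (mod 23), so λ ≡ 1.
  x = λ² - 9 - 16 = 1 - 25 ≡ 22; y = λ·(9 - 22) - 1 ≡ 9. → (22, 9)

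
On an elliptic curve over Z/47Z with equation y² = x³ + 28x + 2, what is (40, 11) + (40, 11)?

(16, 9)

tangent at (40, 11): λ = (3·40² + 28)/(2·11) ≡ 34/22. 22⁻¹ ≡ 15 (mod 47), so λ ≡ 34·15 ≡ 40.
  x = λ² - 40 - 40 = 1600 - 80 ≡ 16; y = λ·(40 - 16) - 11 ≡ 9. → (16, 9)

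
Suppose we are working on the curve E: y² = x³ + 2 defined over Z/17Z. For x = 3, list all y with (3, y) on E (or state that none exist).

x³ + 0x + 2 = 29 ≡ 12 (mod 17).
12 is a non-residue mod 17; no y exists.

none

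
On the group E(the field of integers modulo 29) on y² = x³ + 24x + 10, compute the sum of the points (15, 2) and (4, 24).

(14, 25)

(15, 2) + (4, 24). λ = (24 - 2)/(4 - 15) ≡ 22/18 mod 29. 18⁻¹ ≡ 21 (mod 29) since 18·21 = 378 ≡ 1, so λ ≡ 27.
  x = λ² - 15 - 4 = 729 - 19 ≡ 14; y = λ·(15 - 14) - 2 ≡ 25. → (14, 25)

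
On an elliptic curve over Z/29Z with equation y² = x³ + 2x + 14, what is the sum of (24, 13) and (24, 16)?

O

The two points share x = 24 and their y-coordinates satisfy 13 + 16 ≡ 0 (mod 29), so they are inverses. Their sum is O.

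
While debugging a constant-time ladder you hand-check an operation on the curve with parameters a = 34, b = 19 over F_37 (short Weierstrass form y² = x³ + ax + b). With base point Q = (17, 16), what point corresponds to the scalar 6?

Repeated addition: build up to 6Q.
2Q: tangent at (17, 16): λ = (3·17² + 34)/(2·16) ≡ 13/32. 32⁻¹ ≡ 22 (mod 37), so λ ≡ 13·22 ≡ 27.
  x = λ² - 17 - 17 = 729 - 34 ≡ 29; y = λ·(17 - 29) - 16 ≡ 30. → (29, 30)
3Q: (29, 30) + (17, 16). λ = (16 - 30)/(17 - 29) ≡ 23/25 mod 37. 25⁻¹ ≡ 3 (mod 37), so λ ≡ 32.
  x = λ² - 29 - 17 = 1024 - 46 ≡ 16; y = λ·(29 - 16) - 30 ≡ 16. → (16, 16)
4Q: (16, 16) + (17, 16). λ = (16 - 16)/(17 - 16) ≡ 0/1 mod 37. 1⁻¹ ≡ 1 (mod 37), so λ ≡ 0.
  x = λ² - 16 - 17 = 0 - 33 ≡ 4; y = λ·(16 - 4) - 16 ≡ 21. → (4, 21)
5Q: (4, 21) + (17, 16). λ = (16 - 21)/(17 - 4) ≡ 32/13 mod 37. 13⁻¹ ≡ 20 (mod 37) since 13·20 = 260 ≡ 1, so λ ≡ 11.
  x = λ² - 4 - 17 = 121 - 21 ≡ 26; y = λ·(4 - 26) - 21 ≡ 33. → (26, 33)
6Q: (26, 33) + (17, 16). λ = (16 - 33)/(17 - 26) ≡ 20/28 mod 37. 28⁻¹ ≡ 4 (mod 37) since 28·4 = 112 ≡ 1, so λ ≡ 6.
  x = λ² - 26 - 17 = 36 - 43 ≡ 30; y = λ·(26 - 30) - 33 ≡ 17. → (30, 17)

(30, 17)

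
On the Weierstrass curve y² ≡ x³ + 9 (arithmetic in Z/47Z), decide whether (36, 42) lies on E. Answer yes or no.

y² = 42² ≡ 25; x³ + 0x + 9 = 46665 ≡ 41 (mod 47). 25 ≠ 41.

no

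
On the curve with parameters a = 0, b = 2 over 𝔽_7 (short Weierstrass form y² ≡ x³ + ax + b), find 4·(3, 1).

Write Q = (3, 1).
Repeated addition: build up to 4Q.
2Q: tangent at (3, 1): λ = (3·3² + 0)/(2·1) ≡ 6/2. 2⁻¹ ≡ 4 (mod 7), so λ ≡ 6·4 ≡ 3.
  x = λ² - 3 - 3 = 9 - 6 ≡ 3; y = λ·(3 - 3) - 1 ≡ 6. → (3, 6)
3Q: (3, 6) + (3, 1): same x and y₁ ≡ -y₂, so the sum is O.
4Q: O + (3, 1) = (3, 1) (identity).

(3, 1)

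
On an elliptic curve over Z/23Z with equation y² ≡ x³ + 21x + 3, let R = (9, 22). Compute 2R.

tangent at (9, 22): λ = (3·9² + 21)/(2·22) ≡ 11/21. 21⁻¹ ≡ 11 (mod 23), so λ ≡ 11·11 ≡ 6.
  x = λ² - 9 - 9 = 36 - 18 ≡ 18; y = λ·(9 - 18) - 22 ≡ 16. → (18, 16)

(18, 16)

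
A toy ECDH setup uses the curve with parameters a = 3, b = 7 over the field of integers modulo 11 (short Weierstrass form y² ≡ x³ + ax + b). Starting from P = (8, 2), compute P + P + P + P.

Double-and-add on 4 = (100)₂. Start with P = (8, 2) for the leading 1-bit.
double: tangent at (8, 2): λ = (3·8² + 3)/(2·2) ≡ 8/4. 4⁻¹ ≡ 3 (mod 11), so λ ≡ 8·3 ≡ 2.
  x = λ² - 8 - 8 = 4 - 16 ≡ 10; y = λ·(8 - 10) - 2 ≡ 5. → (10, 5)
double: tangent at (10, 5): λ = (3·10² + 3)/(2·5) ≡ 6/10. 10⁻¹ ≡ 10 (mod 11) since 10·10 = 100 ≡ 1, so λ ≡ 6·10 ≡ 5.
  x = λ² - 10 - 10 = 25 - 20 ≡ 5; y = λ·(10 - 5) - 5 ≡ 9. → (5, 9)

(5, 9)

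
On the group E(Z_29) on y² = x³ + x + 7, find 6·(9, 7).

Write P = (9, 7).
Repeated addition: build up to 6P.
2P: tangent at (9, 7): λ = (3·9² + 1)/(2·7) ≡ 12/14. 14⁻¹ ≡ 27 (mod 29), so λ ≡ 12·27 ≡ 5.
  x = λ² - 9 - 9 = 25 - 18 ≡ 7; y = λ·(9 - 7) - 7 ≡ 3. → (7, 3)
3P: (7, 3) + (9, 7). λ = (7 - 3)/(9 - 7) ≡ 4/2 mod 29. 2⁻¹ ≡ 15 (mod 29) since 2·15 = 30 ≡ 1, so λ ≡ 2.
  x = λ² - 7 - 9 = 4 - 16 ≡ 17; y = λ·(7 - 17) - 3 ≡ 6. → (17, 6)
4P: (17, 6) + (9, 7). λ = (7 - 6)/(9 - 17) ≡ 1/21 mod 29. 21⁻¹ ≡ 18 (mod 29) since 21·18 = 378 ≡ 1, so λ ≡ 18.
  x = λ² - 17 - 9 = 324 - 26 ≡ 8; y = λ·(17 - 8) - 6 ≡ 11. → (8, 11)
5P: (8, 11) + (9, 7). λ = (7 - 11)/(9 - 8) ≡ 25/1 mod 29. 1⁻¹ ≡ 1 (mod 29), so λ ≡ 25.
  x = λ² - 8 - 9 = 625 - 17 ≡ 28; y = λ·(8 - 28) - 11 ≡ 11. → (28, 11)
6P: (28, 11) + (9, 7). λ = (7 - 11)/(9 - 28) ≡ 25/10 mod 29. 10⁻¹ ≡ 3 (mod 29), so λ ≡ 17.
  x = λ² - 28 - 9 = 289 - 37 ≡ 20; y = λ·(28 - 20) - 11 ≡ 9. → (20, 9)

(20, 9)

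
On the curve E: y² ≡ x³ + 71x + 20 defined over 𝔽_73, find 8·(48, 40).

Write G = (48, 40).
Double-and-add on 8 = (1000)₂. Start with G = (48, 40) for the leading 1-bit.
double: tangent at (48, 40): λ = (3·48² + 71)/(2·40) ≡ 48/7. 7⁻¹ ≡ 21 (mod 73) since 7·21 = 147 ≡ 1, so λ ≡ 48·21 ≡ 59.
  x = λ² - 48 - 48 = 3481 - 96 ≡ 27; y = λ·(48 - 27) - 40 ≡ 31. → (27, 31)
double: tangent at (27, 31): λ = (3·27² + 71)/(2·31) ≡ 68/62. 62⁻¹ ≡ 53 (mod 73), so λ ≡ 68·53 ≡ 27.
  x = λ² - 27 - 27 = 729 - 54 ≡ 18; y = λ·(27 - 18) - 31 ≡ 66. → (18, 66)
double: tangent at (18, 66): λ = (3·18² + 71)/(2·66) ≡ 21/59. 59⁻¹ ≡ 26 (mod 73) since 59·26 = 1534 ≡ 1, so λ ≡ 21·26 ≡ 35.
  x = λ² - 18 - 18 = 1225 - 36 ≡ 21; y = λ·(18 - 21) - 66 ≡ 48. → (21, 48)

(21, 48)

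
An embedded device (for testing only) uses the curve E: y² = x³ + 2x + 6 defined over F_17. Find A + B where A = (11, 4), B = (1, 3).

(11, 4) + (1, 3). λ = (3 - 4)/(1 - 11) ≡ 16/7 mod 17. 7⁻¹ ≡ 5 (mod 17), so λ ≡ 12.
  x = λ² - 11 - 1 = 144 - 12 ≡ 13; y = λ·(11 - 13) - 4 ≡ 6. → (13, 6)

(13, 6)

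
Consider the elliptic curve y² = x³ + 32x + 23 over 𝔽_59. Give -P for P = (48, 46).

-(48, 46) = (48, -46 mod 59) = (48, 13).

(48, 13)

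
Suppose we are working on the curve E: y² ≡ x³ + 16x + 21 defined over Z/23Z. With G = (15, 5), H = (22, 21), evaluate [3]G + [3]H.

(15, 18)

First 3G:
Repeated addition: build up to 3G.
2G: tangent at (15, 5): λ = (3·15² + 16)/(2·5) ≡ 1/10. 10⁻¹ ≡ 7 (mod 23) since 10·7 = 70 ≡ 1, so λ ≡ 1·7 ≡ 7.
  x = λ² - 15 - 15 = 49 - 30 ≡ 19; y = λ·(15 - 19) - 5 ≡ 13. → (19, 13)
3G: (19, 13) + (15, 5). λ = (5 - 13)/(15 - 19) ≡ 15/19 mod 23. 19⁻¹ ≡ 17 (mod 23) since 19·17 = 323 ≡ 1, so λ ≡ 2.
  x = λ² - 19 - 15 = 4 - 34 ≡ 16; y = λ·(19 - 16) - 13 ≡ 16. → (16, 16)
3G = (16, 16).
Next 3H:
Repeated addition: build up to 3H.
2H: tangent at (22, 21): λ = (3·22² + 16)/(2·21) ≡ 19/19. 19⁻¹ ≡ 17 (mod 23), so λ ≡ 19·17 ≡ 1.
  x = λ² - 22 - 22 = 1 - 44 ≡ 3; y = λ·(22 - 3) - 21 ≡ 21. → (3, 21)
3H: (3, 21) + (22, 21). λ = (21 - 21)/(22 - 3) ≡ 0/19 mod 23. 19⁻¹ ≡ 17 (mod 23) since 19·17 = 323 ≡ 1, so λ ≡ 0.
  x = λ² - 3 - 22 = 0 - 25 ≡ 21; y = λ·(3 - 21) - 21 ≡ 2. → (21, 2)
3H = (21, 2).
Finally 3G + 3H:
(16, 16) + (21, 2). λ = (2 - 16)/(21 - 16) ≡ 9/5 mod 23. 5⁻¹ ≡ 14 (mod 23) since 5·14 = 70 ≡ 1, so λ ≡ 11.
  x = λ² - 16 - 21 = 121 - 37 ≡ 15; y = λ·(16 - 15) - 16 ≡ 18. → (15, 18)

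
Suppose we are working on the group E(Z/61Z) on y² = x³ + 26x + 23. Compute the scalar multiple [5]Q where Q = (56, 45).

Double-and-add on 5 = (101)₂. Start with Q = (56, 45) for the leading 1-bit.
double: tangent at (56, 45): λ = (3·56² + 26)/(2·45) ≡ 40/29. 29⁻¹ ≡ 40 (mod 61), so λ ≡ 40·40 ≡ 14.
  x = λ² - 56 - 56 = 196 - 112 ≡ 23; y = λ·(56 - 23) - 45 ≡ 51. → (23, 51)
double: tangent at (23, 51): λ = (3·23² + 26)/(2·51) ≡ 27/41. 41⁻¹ ≡ 3 (mod 61), so λ ≡ 27·3 ≡ 20.
  x = λ² - 23 - 23 = 400 - 46 ≡ 49; y = λ·(23 - 49) - 51 ≡ 39. → (49, 39)
add Q: (49, 39) + (56, 45). λ = (45 - 39)/(56 - 49) ≡ 6/7 mod 61. 7⁻¹ ≡ 35 (mod 61), so λ ≡ 27.
  x = λ² - 49 - 56 = 729 - 105 ≡ 14; y = λ·(49 - 14) - 39 ≡ 52. → (14, 52)

(14, 52)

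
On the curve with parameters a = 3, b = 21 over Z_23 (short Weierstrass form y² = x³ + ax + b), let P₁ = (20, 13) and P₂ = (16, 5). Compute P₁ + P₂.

(20, 13) + (16, 5). λ = (5 - 13)/(16 - 20) ≡ 15/19 mod 23. 19⁻¹ ≡ 17 (mod 23) since 19·17 = 323 ≡ 1, so λ ≡ 2.
  x = λ² - 20 - 16 = 4 - 36 ≡ 14; y = λ·(20 - 14) - 13 ≡ 22. → (14, 22)

(14, 22)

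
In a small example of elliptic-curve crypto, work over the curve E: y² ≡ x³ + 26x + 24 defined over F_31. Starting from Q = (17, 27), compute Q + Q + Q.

(8, 0)

Repeated addition: build up to 3Q.
2Q: tangent at (17, 27): λ = (3·17² + 26)/(2·27) ≡ 25/23. 23⁻¹ ≡ 27 (mod 31), so λ ≡ 25·27 ≡ 24.
  x = λ² - 17 - 17 = 576 - 34 ≡ 15; y = λ·(17 - 15) - 27 ≡ 21. → (15, 21)
3Q: (15, 21) + (17, 27). λ = (27 - 21)/(17 - 15) ≡ 6/2 mod 31. 2⁻¹ ≡ 16 (mod 31) since 2·16 = 32 ≡ 1, so λ ≡ 3.
  x = λ² - 15 - 17 = 9 - 32 ≡ 8; y = λ·(15 - 8) - 21 ≡ 0. → (8, 0)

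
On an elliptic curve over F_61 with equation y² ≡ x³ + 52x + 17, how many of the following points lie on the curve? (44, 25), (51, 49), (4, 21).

(44, 25): 25² ≡ 15, rhs ≡ 15 → on.
(51, 49): 49² ≡ 22, rhs ≡ 22 → on.
(4, 21): 21² ≡ 14, rhs ≡ 45 → off.

2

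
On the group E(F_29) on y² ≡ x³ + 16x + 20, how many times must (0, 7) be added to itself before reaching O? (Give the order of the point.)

11

2P: tangent at (0, 7): λ = (3·0² + 16)/(2·7) ≡ 16/14. 14⁻¹ ≡ 27 (mod 29), so λ ≡ 16·27 ≡ 26.
  x = λ² - 0 - 0 = 676 - 0 ≡ 9; y = λ·(0 - 9) - 7 ≡ 20. → (9, 20)
3P: (9, 20) + (0, 7). λ = (7 - 20)/(0 - 9) ≡ 16/20 mod 29. 20⁻¹ ≡ 16 (mod 29) since 20·16 = 320 ≡ 1, so λ ≡ 24.
  x = λ² - 9 - 0 = 576 - 9 ≡ 16; y = λ·(9 - 16) - 20 ≡ 15. → (16, 15)
4P: (16, 15) + (0, 7). λ = (7 - 15)/(0 - 16) ≡ 21/13 mod 29. 13⁻¹ ≡ 9 (mod 29) since 13·9 = 117 ≡ 1, so λ ≡ 15.
  x = λ² - 16 - 0 = 225 - 16 ≡ 6; y = λ·(16 - 6) - 15 ≡ 19. → (6, 19)
5P: (6, 19) + (0, 7). λ = (7 - 19)/(0 - 6) ≡ 17/23 mod 29. 23⁻¹ ≡ 24 (mod 29), so λ ≡ 2.
  x = λ² - 6 - 0 = 4 - 6 ≡ 27; y = λ·(6 - 27) - 19 ≡ 26. → (27, 26)
6P: (27, 26) + (0, 7). λ = (7 - 26)/(0 - 27) ≡ 10/2 mod 29. 2⁻¹ ≡ 15 (mod 29) since 2·15 = 30 ≡ 1, so λ ≡ 5.
  x = λ² - 27 - 0 = 25 - 27 ≡ 27; y = λ·(27 - 27) - 26 ≡ 3. → (27, 3)
7P: (27, 3) + (0, 7). λ = (7 - 3)/(0 - 27) ≡ 4/2 mod 29. 2⁻¹ ≡ 15 (mod 29), so λ ≡ 2.
  x = λ² - 27 - 0 = 4 - 27 ≡ 6; y = λ·(27 - 6) - 3 ≡ 10. → (6, 10)
8P: (6, 10) + (0, 7). λ = (7 - 10)/(0 - 6) ≡ 26/23 mod 29. 23⁻¹ ≡ 24 (mod 29), so λ ≡ 15.
  x = λ² - 6 - 0 = 225 - 6 ≡ 16; y = λ·(6 - 16) - 10 ≡ 14. → (16, 14)
9P: (16, 14) + (0, 7). λ = (7 - 14)/(0 - 16) ≡ 22/13 mod 29. 13⁻¹ ≡ 9 (mod 29), so λ ≡ 24.
  x = λ² - 16 - 0 = 576 - 16 ≡ 9; y = λ·(16 - 9) - 14 ≡ 9. → (9, 9)
10P: (9, 9) + (0, 7). λ = (7 - 9)/(0 - 9) ≡ 27/20 mod 29. 20⁻¹ ≡ 16 (mod 29) since 20·16 = 320 ≡ 1, so λ ≡ 26.
  x = λ² - 9 - 0 = 676 - 9 ≡ 0; y = λ·(9 - 0) - 9 ≡ 22. → (0, 22)
11P: (0, 22) + (0, 7): same x and y₁ ≡ -y₂, so the sum is O.
11P = O, so the order is 11.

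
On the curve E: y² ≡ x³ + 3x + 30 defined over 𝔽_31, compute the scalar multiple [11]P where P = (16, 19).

Repeated addition: build up to 11P.
2P: tangent at (16, 19): λ = (3·16² + 3)/(2·19) ≡ 27/7. 7⁻¹ ≡ 9 (mod 31), so λ ≡ 27·9 ≡ 26.
  x = λ² - 16 - 16 = 676 - 32 ≡ 24; y = λ·(16 - 24) - 19 ≡ 21. → (24, 21)
3P: (24, 21) + (16, 19). λ = (19 - 21)/(16 - 24) ≡ 29/23 mod 31. 23⁻¹ ≡ 27 (mod 31), so λ ≡ 8.
  x = λ² - 24 - 16 = 64 - 40 ≡ 24; y = λ·(24 - 24) - 21 ≡ 10. → (24, 10)
4P: (24, 10) + (16, 19). λ = (19 - 10)/(16 - 24) ≡ 9/23 mod 31. 23⁻¹ ≡ 27 (mod 31), so λ ≡ 26.
  x = λ² - 24 - 16 = 676 - 40 ≡ 16; y = λ·(24 - 16) - 10 ≡ 12. → (16, 12)
5P: (16, 12) + (16, 19): same x and y₁ ≡ -y₂, so the sum is ∞.
6P: ∞ + (16, 19) = (16, 19) (identity).
7P: tangent at (16, 19): λ = (3·16² + 3)/(2·19) ≡ 27/7. 7⁻¹ ≡ 9 (mod 31), so λ ≡ 27·9 ≡ 26.
  x = λ² - 16 - 16 = 676 - 32 ≡ 24; y = λ·(16 - 24) - 19 ≡ 21. → (24, 21)
8P: (24, 21) + (16, 19). λ = (19 - 21)/(16 - 24) ≡ 29/23 mod 31. 23⁻¹ ≡ 27 (mod 31), so λ ≡ 8.
  x = λ² - 24 - 16 = 64 - 40 ≡ 24; y = λ·(24 - 24) - 21 ≡ 10. → (24, 10)
9P: (24, 10) + (16, 19). λ = (19 - 10)/(16 - 24) ≡ 9/23 mod 31. 23⁻¹ ≡ 27 (mod 31), so λ ≡ 26.
  x = λ² - 24 - 16 = 676 - 40 ≡ 16; y = λ·(24 - 16) - 10 ≡ 12. → (16, 12)
10P: (16, 12) + (16, 19): same x and y₁ ≡ -y₂, so the sum is ∞.
11P: ∞ + (16, 19) = (16, 19) (identity).

(16, 19)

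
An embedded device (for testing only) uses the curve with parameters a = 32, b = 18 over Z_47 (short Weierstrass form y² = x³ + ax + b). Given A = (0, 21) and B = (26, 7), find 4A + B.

First 4A:
Repeated addition: build up to 4A.
2A: tangent at (0, 21): λ = (3·0² + 32)/(2·21) ≡ 32/42. 42⁻¹ ≡ 28 (mod 47), so λ ≡ 32·28 ≡ 3.
  x = λ² - 0 - 0 = 9 - 0 ≡ 9; y = λ·(0 - 9) - 21 ≡ 46. → (9, 46)
3A: (9, 46) + (0, 21). λ = (21 - 46)/(0 - 9) ≡ 22/38 mod 47. 38⁻¹ ≡ 26 (mod 47), so λ ≡ 8.
  x = λ² - 9 - 0 = 64 - 9 ≡ 8; y = λ·(9 - 8) - 46 ≡ 9. → (8, 9)
4A: (8, 9) + (0, 21). λ = (21 - 9)/(0 - 8) ≡ 12/39 mod 47. 39⁻¹ ≡ 41 (mod 47), so λ ≡ 22.
  x = λ² - 8 - 0 = 484 - 8 ≡ 6; y = λ·(8 - 6) - 9 ≡ 35. → (6, 35)
4A = (6, 35).
Finally 4A + B:
(6, 35) + (26, 7). λ = (7 - 35)/(26 - 6) ≡ 19/20 mod 47. 20⁻¹ ≡ 40 (mod 47), so λ ≡ 8.
  x = λ² - 6 - 26 = 64 - 32 ≡ 32; y = λ·(6 - 32) - 35 ≡ 39. → (32, 39)

(32, 39)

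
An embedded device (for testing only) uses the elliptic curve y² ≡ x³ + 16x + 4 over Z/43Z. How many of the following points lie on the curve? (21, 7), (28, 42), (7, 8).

1

(21, 7): 7² ≡ 6, rhs ≡ 12 → off.
(28, 42): 42² ≡ 1, rhs ≡ 1 → on.
(7, 8): 8² ≡ 21, rhs ≡ 29 → off.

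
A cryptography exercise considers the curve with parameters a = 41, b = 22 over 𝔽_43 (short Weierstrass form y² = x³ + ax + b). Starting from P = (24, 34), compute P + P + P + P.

Repeated addition: build up to 4P.
2P: tangent at (24, 34): λ = (3·24² + 41)/(2·34) ≡ 6/25. 25⁻¹ ≡ 31 (mod 43), so λ ≡ 6·31 ≡ 14.
  x = λ² - 24 - 24 = 196 - 48 ≡ 19; y = λ·(24 - 19) - 34 ≡ 36. → (19, 36)
3P: (19, 36) + (24, 34). λ = (34 - 36)/(24 - 19) ≡ 41/5 mod 43. 5⁻¹ ≡ 26 (mod 43) since 5·26 = 130 ≡ 1, so λ ≡ 34.
  x = λ² - 19 - 24 = 1156 - 43 ≡ 38; y = λ·(19 - 38) - 36 ≡ 6. → (38, 6)
4P: (38, 6) + (24, 34). λ = (34 - 6)/(24 - 38) ≡ 28/29 mod 43. 29⁻¹ ≡ 3 (mod 43) since 29·3 = 87 ≡ 1, so λ ≡ 41.
  x = λ² - 38 - 24 = 1681 - 62 ≡ 28; y = λ·(38 - 28) - 6 ≡ 17. → (28, 17)

(28, 17)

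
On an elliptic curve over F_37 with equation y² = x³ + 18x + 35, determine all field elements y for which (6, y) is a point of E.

10, 27

x³ + 18x + 35 = 359 ≡ 26 (mod 37).
Square roots of 26 mod 37: 10 and 27 (since 10² = 100 ≡ 26).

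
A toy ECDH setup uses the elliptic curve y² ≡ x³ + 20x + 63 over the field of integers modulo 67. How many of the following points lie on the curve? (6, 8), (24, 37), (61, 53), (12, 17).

(6, 8): 8² ≡ 64, rhs ≡ 64 → on.
(24, 37): 37² ≡ 29, rhs ≡ 29 → on.
(61, 53): 53² ≡ 62, rhs ≡ 62 → on.
(12, 17): 17² ≡ 21, rhs ≡ 21 → on.

4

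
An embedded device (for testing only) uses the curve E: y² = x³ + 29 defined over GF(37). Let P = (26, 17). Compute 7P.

(15, 0)

Double-and-add on 7 = (111)₂. Start with P = (26, 17) for the leading 1-bit.
double: tangent at (26, 17): λ = (3·26² + 0)/(2·17) ≡ 30/34. 34⁻¹ ≡ 12 (mod 37), so λ ≡ 30·12 ≡ 27.
  x = λ² - 26 - 26 = 729 - 52 ≡ 11; y = λ·(26 - 11) - 17 ≡ 18. → (11, 18)
add P: (11, 18) + (26, 17). λ = (17 - 18)/(26 - 11) ≡ 36/15 mod 37. 15⁻¹ ≡ 5 (mod 37), so λ ≡ 32.
  x = λ² - 11 - 26 = 1024 - 37 ≡ 25; y = λ·(11 - 25) - 18 ≡ 15. → (25, 15)
double: tangent at (25, 15): λ = (3·25² + 0)/(2·15) ≡ 25/30. 30⁻¹ ≡ 21 (mod 37), so λ ≡ 25·21 ≡ 7.
  x = λ² - 25 - 25 = 49 - 50 ≡ 36; y = λ·(25 - 36) - 15 ≡ 19. → (36, 19)
add P: (36, 19) + (26, 17). λ = (17 - 19)/(26 - 36) ≡ 35/27 mod 37. 27⁻¹ ≡ 11 (mod 37), so λ ≡ 15.
  x = λ² - 36 - 26 = 225 - 62 ≡ 15; y = λ·(36 - 15) - 19 ≡ 0. → (15, 0)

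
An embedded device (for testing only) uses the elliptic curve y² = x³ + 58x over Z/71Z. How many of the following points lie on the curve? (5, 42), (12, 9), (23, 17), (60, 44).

3

(5, 42): 42² ≡ 60, rhs ≡ 60 → on.
(12, 9): 9² ≡ 10, rhs ≡ 10 → on.
(23, 17): 17² ≡ 5, rhs ≡ 11 → off.
(60, 44): 44² ≡ 19, rhs ≡ 19 → on.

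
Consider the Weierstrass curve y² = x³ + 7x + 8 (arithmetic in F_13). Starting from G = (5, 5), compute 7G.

(5, 8)

Repeated addition: build up to 7G.
2G: tangent at (5, 5): λ = (3·5² + 7)/(2·5) ≡ 4/10. 10⁻¹ ≡ 4 (mod 13), so λ ≡ 4·4 ≡ 3.
  x = λ² - 5 - 5 = 9 - 10 ≡ 12; y = λ·(5 - 12) - 5 ≡ 0. → (12, 0)
3G: (12, 0) + (5, 5). λ = (5 - 0)/(5 - 12) ≡ 5/6 mod 13. 6⁻¹ ≡ 11 (mod 13), so λ ≡ 3.
  x = λ² - 12 - 5 = 9 - 17 ≡ 5; y = λ·(12 - 5) - 0 ≡ 8. → (5, 8)
4G: (5, 8) + (5, 5): same x and y₁ ≡ -y₂, so the sum is ∞.
5G: ∞ + (5, 5) = (5, 5) (identity).
6G: tangent at (5, 5): λ = (3·5² + 7)/(2·5) ≡ 4/10. 10⁻¹ ≡ 4 (mod 13), so λ ≡ 4·4 ≡ 3.
  x = λ² - 5 - 5 = 9 - 10 ≡ 12; y = λ·(5 - 12) - 5 ≡ 0. → (12, 0)
7G: (12, 0) + (5, 5). λ = (5 - 0)/(5 - 12) ≡ 5/6 mod 13. 6⁻¹ ≡ 11 (mod 13) since 6·11 = 66 ≡ 1, so λ ≡ 3.
  x = λ² - 12 - 5 = 9 - 17 ≡ 5; y = λ·(12 - 5) - 0 ≡ 8. → (5, 8)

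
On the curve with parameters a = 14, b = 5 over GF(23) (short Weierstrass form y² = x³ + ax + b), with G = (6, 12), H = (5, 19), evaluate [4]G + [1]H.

(9, 3)

First 4G:
Repeated addition: build up to 4G.
2G: tangent at (6, 12): λ = (3·6² + 14)/(2·12) ≡ 7/1. 1⁻¹ ≡ 1 (mod 23), so λ ≡ 7·1 ≡ 7.
  x = λ² - 6 - 6 = 49 - 12 ≡ 14; y = λ·(6 - 14) - 12 ≡ 1. → (14, 1)
3G: (14, 1) + (6, 12). λ = (12 - 1)/(6 - 14) ≡ 11/15 mod 23. 15⁻¹ ≡ 20 (mod 23), so λ ≡ 13.
  x = λ² - 14 - 6 = 169 - 20 ≡ 11; y = λ·(14 - 11) - 1 ≡ 15. → (11, 15)
4G: (11, 15) + (6, 12). λ = (12 - 15)/(6 - 11) ≡ 20/18 mod 23. 18⁻¹ ≡ 9 (mod 23), so λ ≡ 19.
  x = λ² - 11 - 6 = 361 - 17 ≡ 22; y = λ·(11 - 22) - 15 ≡ 6. → (22, 6)
4G = (22, 6).
Finally 4G + H:
(22, 6) + (5, 19). λ = (19 - 6)/(5 - 22) ≡ 13/6 mod 23. 6⁻¹ ≡ 4 (mod 23), so λ ≡ 6.
  x = λ² - 22 - 5 = 36 - 27 ≡ 9; y = λ·(22 - 9) - 6 ≡ 3. → (9, 3)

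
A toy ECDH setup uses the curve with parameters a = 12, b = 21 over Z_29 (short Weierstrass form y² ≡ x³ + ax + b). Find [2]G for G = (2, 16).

(2, 13)

tangent at (2, 16): λ = (3·2² + 12)/(2·16) ≡ 24/3. 3⁻¹ ≡ 10 (mod 29), so λ ≡ 24·10 ≡ 8.
  x = λ² - 2 - 2 = 64 - 4 ≡ 2; y = λ·(2 - 2) - 16 ≡ 13. → (2, 13)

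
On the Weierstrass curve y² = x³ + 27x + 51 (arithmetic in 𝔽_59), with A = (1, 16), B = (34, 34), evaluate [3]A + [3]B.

First 3A:
Repeated addition: build up to 3A.
2A: tangent at (1, 16): λ = (3·1² + 27)/(2·16) ≡ 30/32. 32⁻¹ ≡ 24 (mod 59) since 32·24 = 768 ≡ 1, so λ ≡ 30·24 ≡ 12.
  x = λ² - 1 - 1 = 144 - 2 ≡ 24; y = λ·(1 - 24) - 16 ≡ 3. → (24, 3)
3A: (24, 3) + (1, 16). λ = (16 - 3)/(1 - 24) ≡ 13/36 mod 59. 36⁻¹ ≡ 41 (mod 59), so λ ≡ 2.
  x = λ² - 24 - 1 = 4 - 25 ≡ 38; y = λ·(24 - 38) - 3 ≡ 28. → (38, 28)
3A = (38, 28).
Next 3B:
Repeated addition: build up to 3B.
2B: tangent at (34, 34): λ = (3·34² + 27)/(2·34) ≡ 14/9. 9⁻¹ ≡ 46 (mod 59), so λ ≡ 14·46 ≡ 54.
  x = λ² - 34 - 34 = 2916 - 68 ≡ 16; y = λ·(34 - 16) - 34 ≡ 53. → (16, 53)
3B: (16, 53) + (34, 34). λ = (34 - 53)/(34 - 16) ≡ 40/18 mod 59. 18⁻¹ ≡ 23 (mod 59), so λ ≡ 35.
  x = λ² - 16 - 34 = 1225 - 50 ≡ 54; y = λ·(16 - 54) - 53 ≡ 33. → (54, 33)
3B = (54, 33).
Finally 3A + 3B:
(38, 28) + (54, 33). λ = (33 - 28)/(54 - 38) ≡ 5/16 mod 59. 16⁻¹ ≡ 48 (mod 59) since 16·48 = 768 ≡ 1, so λ ≡ 4.
  x = λ² - 38 - 54 = 16 - 92 ≡ 42; y = λ·(38 - 42) - 28 ≡ 15. → (42, 15)

(42, 15)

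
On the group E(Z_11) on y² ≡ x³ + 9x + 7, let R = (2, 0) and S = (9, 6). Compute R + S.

(2, 0) + (9, 6). λ = (6 - 0)/(9 - 2) ≡ 6/7 mod 11. 7⁻¹ ≡ 8 (mod 11), so λ ≡ 4.
  x = λ² - 2 - 9 = 16 - 11 ≡ 5; y = λ·(2 - 5) - 0 ≡ 10. → (5, 10)

(5, 10)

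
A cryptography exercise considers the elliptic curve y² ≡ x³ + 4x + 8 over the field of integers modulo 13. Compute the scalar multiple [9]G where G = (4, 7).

Repeated addition: build up to 9G.
2G: tangent at (4, 7): λ = (3·4² + 4)/(2·7) ≡ 0/1. 1⁻¹ ≡ 1 (mod 13) since 1·1 = 1 ≡ 1, so λ ≡ 0·1 ≡ 0.
  x = λ² - 4 - 4 = 0 - 8 ≡ 5; y = λ·(4 - 5) - 7 ≡ 6. → (5, 6)
3G: (5, 6) + (4, 7). λ = (7 - 6)/(4 - 5) ≡ 1/12 mod 13. 12⁻¹ ≡ 12 (mod 13), so λ ≡ 12.
  x = λ² - 5 - 4 = 144 - 9 ≡ 5; y = λ·(5 - 5) - 6 ≡ 7. → (5, 7)
4G: (5, 7) + (4, 7). λ = (7 - 7)/(4 - 5) ≡ 0/12 mod 13. 12⁻¹ ≡ 12 (mod 13), so λ ≡ 0.
  x = λ² - 5 - 4 = 0 - 9 ≡ 4; y = λ·(5 - 4) - 7 ≡ 6. → (4, 6)
5G: (4, 6) + (4, 7): same x and y₁ ≡ -y₂, so the sum is ∞.
6G: ∞ + (4, 7) = (4, 7) (identity).
7G: tangent at (4, 7): λ = (3·4² + 4)/(2·7) ≡ 0/1. 1⁻¹ ≡ 1 (mod 13), so λ ≡ 0·1 ≡ 0.
  x = λ² - 4 - 4 = 0 - 8 ≡ 5; y = λ·(4 - 5) - 7 ≡ 6. → (5, 6)
8G: (5, 6) + (4, 7). λ = (7 - 6)/(4 - 5) ≡ 1/12 mod 13. 12⁻¹ ≡ 12 (mod 13), so λ ≡ 12.
  x = λ² - 5 - 4 = 144 - 9 ≡ 5; y = λ·(5 - 5) - 6 ≡ 7. → (5, 7)
9G: (5, 7) + (4, 7). λ = (7 - 7)/(4 - 5) ≡ 0/12 mod 13. 12⁻¹ ≡ 12 (mod 13), so λ ≡ 0.
  x = λ² - 5 - 4 = 0 - 9 ≡ 4; y = λ·(5 - 4) - 7 ≡ 6. → (4, 6)

(4, 6)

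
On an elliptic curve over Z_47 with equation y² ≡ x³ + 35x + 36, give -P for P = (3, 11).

(3, 36)

-(3, 11) = (3, -11 mod 47) = (3, 36).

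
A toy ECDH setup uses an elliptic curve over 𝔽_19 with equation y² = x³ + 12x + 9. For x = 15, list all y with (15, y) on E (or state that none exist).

7, 12

x³ + 12x + 9 = 3564 ≡ 11 (mod 19).
Square roots of 11 mod 19: 7 and 12 (since 7² = 49 ≡ 11).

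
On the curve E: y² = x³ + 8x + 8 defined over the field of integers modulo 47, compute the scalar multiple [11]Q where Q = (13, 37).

(13, 37)

Double-and-add on 11 = (1011)₂. Start with Q = (13, 37) for the leading 1-bit.
double: tangent at (13, 37): λ = (3·13² + 8)/(2·37) ≡ 45/27. 27⁻¹ ≡ 7 (mod 47) since 27·7 = 189 ≡ 1, so λ ≡ 45·7 ≡ 33.
  x = λ² - 13 - 13 = 1089 - 26 ≡ 29; y = λ·(13 - 29) - 37 ≡ 46. → (29, 46)
double: tangent at (29, 46): λ = (3·29² + 8)/(2·46) ≡ 40/45. 45⁻¹ ≡ 23 (mod 47), so λ ≡ 40·23 ≡ 27.
  x = λ² - 29 - 29 = 729 - 58 ≡ 13; y = λ·(29 - 13) - 46 ≡ 10. → (13, 10)
add Q: (13, 10) + (13, 37): same x and y₁ ≡ -y₂, so the sum is ∞.
double: ∞ + ∞ = ∞ (identity).
add Q: ∞ + (13, 37) = (13, 37) (identity).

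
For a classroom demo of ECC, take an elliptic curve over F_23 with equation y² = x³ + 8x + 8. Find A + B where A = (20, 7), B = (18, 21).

(20, 7) + (18, 21). λ = (21 - 7)/(18 - 20) ≡ 14/21 mod 23. 21⁻¹ ≡ 11 (mod 23), so λ ≡ 16.
  x = λ² - 20 - 18 = 256 - 38 ≡ 11; y = λ·(20 - 11) - 7 ≡ 22. → (11, 22)

(11, 22)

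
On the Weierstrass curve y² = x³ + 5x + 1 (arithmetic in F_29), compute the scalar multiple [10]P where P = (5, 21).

(15, 0)

Double-and-add on 10 = (1010)₂. Start with P = (5, 21) for the leading 1-bit.
double: tangent at (5, 21): λ = (3·5² + 5)/(2·21) ≡ 22/13. 13⁻¹ ≡ 9 (mod 29), so λ ≡ 22·9 ≡ 24.
  x = λ² - 5 - 5 = 576 - 10 ≡ 15; y = λ·(5 - 15) - 21 ≡ 0. → (15, 0)
double: (15, 0) + (15, 0): same x and y₁ ≡ -y₂, so the sum is O.
add P: O + (5, 21) = (5, 21) (identity).
double: tangent at (5, 21): λ = (3·5² + 5)/(2·21) ≡ 22/13. 13⁻¹ ≡ 9 (mod 29), so λ ≡ 22·9 ≡ 24.
  x = λ² - 5 - 5 = 576 - 10 ≡ 15; y = λ·(5 - 15) - 21 ≡ 0. → (15, 0)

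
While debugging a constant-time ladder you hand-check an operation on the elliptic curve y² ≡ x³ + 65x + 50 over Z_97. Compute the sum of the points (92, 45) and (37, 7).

(92, 45) + (37, 7). λ = (7 - 45)/(37 - 92) ≡ 59/42 mod 97. 42⁻¹ ≡ 67 (mod 97), so λ ≡ 73.
  x = λ² - 92 - 37 = 5329 - 129 ≡ 59; y = λ·(92 - 59) - 45 ≡ 36. → (59, 36)

(59, 36)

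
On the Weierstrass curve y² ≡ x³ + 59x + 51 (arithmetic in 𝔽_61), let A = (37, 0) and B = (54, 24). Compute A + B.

(37, 0) + (54, 24). λ = (24 - 0)/(54 - 37) ≡ 24/17 mod 61. 17⁻¹ ≡ 18 (mod 61), so λ ≡ 5.
  x = λ² - 37 - 54 = 25 - 91 ≡ 56; y = λ·(37 - 56) - 0 ≡ 27. → (56, 27)

(56, 27)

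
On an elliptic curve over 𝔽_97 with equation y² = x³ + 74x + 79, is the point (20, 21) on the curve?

yes

y² = 21² ≡ 53; x³ + 74x + 79 = 9559 ≡ 53 (mod 97). 53 = 53.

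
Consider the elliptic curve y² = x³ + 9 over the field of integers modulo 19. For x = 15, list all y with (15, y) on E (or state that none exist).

x³ + 0x + 9 = 3384 ≡ 2 (mod 19).
2 is a non-residue mod 19; no y exists.

none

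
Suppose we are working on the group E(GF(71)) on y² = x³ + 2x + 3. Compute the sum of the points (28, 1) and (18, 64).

(37, 6)

(28, 1) + (18, 64). λ = (64 - 1)/(18 - 28) ≡ 63/61 mod 71. 61⁻¹ ≡ 7 (mod 71), so λ ≡ 15.
  x = λ² - 28 - 18 = 225 - 46 ≡ 37; y = λ·(28 - 37) - 1 ≡ 6. → (37, 6)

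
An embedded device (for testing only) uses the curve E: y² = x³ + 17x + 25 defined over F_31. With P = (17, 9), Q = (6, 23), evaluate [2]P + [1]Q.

First 2P:
Repeated addition: build up to 2P.
2P: tangent at (17, 9): λ = (3·17² + 17)/(2·9) ≡ 16/18. 18⁻¹ ≡ 19 (mod 31), so λ ≡ 16·19 ≡ 25.
  x = λ² - 17 - 17 = 625 - 34 ≡ 2; y = λ·(17 - 2) - 9 ≡ 25. → (2, 25)
2P = (2, 25).
Finally 2P + Q:
(2, 25) + (6, 23). λ = (23 - 25)/(6 - 2) ≡ 29/4 mod 31. 4⁻¹ ≡ 8 (mod 31), so λ ≡ 15.
  x = λ² - 2 - 6 = 225 - 8 ≡ 0; y = λ·(2 - 0) - 25 ≡ 5. → (0, 5)

(0, 5)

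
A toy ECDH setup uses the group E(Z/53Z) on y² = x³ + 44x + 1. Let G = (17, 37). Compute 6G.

(27, 34)

Double-and-add on 6 = (110)₂. Start with G = (17, 37) for the leading 1-bit.
double: tangent at (17, 37): λ = (3·17² + 44)/(2·37) ≡ 10/21. 21⁻¹ ≡ 48 (mod 53), so λ ≡ 10·48 ≡ 3.
  x = λ² - 17 - 17 = 9 - 34 ≡ 28; y = λ·(17 - 28) - 37 ≡ 36. → (28, 36)
add G: (28, 36) + (17, 37). λ = (37 - 36)/(17 - 28) ≡ 1/42 mod 53. 42⁻¹ ≡ 24 (mod 53), so λ ≡ 24.
  x = λ² - 28 - 17 = 576 - 45 ≡ 1; y = λ·(28 - 1) - 36 ≡ 29. → (1, 29)
double: tangent at (1, 29): λ = (3·1² + 44)/(2·29) ≡ 47/5. 5⁻¹ ≡ 32 (mod 53) since 5·32 = 160 ≡ 1, so λ ≡ 47·32 ≡ 20.
  x = λ² - 1 - 1 = 400 - 2 ≡ 27; y = λ·(1 - 27) - 29 ≡ 34. → (27, 34)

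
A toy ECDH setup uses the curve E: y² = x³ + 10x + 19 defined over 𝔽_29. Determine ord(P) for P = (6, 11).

7

2P: tangent at (6, 11): λ = (3·6² + 10)/(2·11) ≡ 2/22. 22⁻¹ ≡ 4 (mod 29), so λ ≡ 2·4 ≡ 8.
  x = λ² - 6 - 6 = 64 - 12 ≡ 23; y = λ·(6 - 23) - 11 ≡ 27. → (23, 27)
3P: (23, 27) + (6, 11). λ = (11 - 27)/(6 - 23) ≡ 13/12 mod 29. 12⁻¹ ≡ 17 (mod 29) since 12·17 = 204 ≡ 1, so λ ≡ 18.
  x = λ² - 23 - 6 = 324 - 29 ≡ 5; y = λ·(23 - 5) - 27 ≡ 7. → (5, 7)
4P: (5, 7) + (6, 11). λ = (11 - 7)/(6 - 5) ≡ 4/1 mod 29. 1⁻¹ ≡ 1 (mod 29), so λ ≡ 4.
  x = λ² - 5 - 6 = 16 - 11 ≡ 5; y = λ·(5 - 5) - 7 ≡ 22. → (5, 22)
5P: (5, 22) + (6, 11). λ = (11 - 22)/(6 - 5) ≡ 18/1 mod 29. 1⁻¹ ≡ 1 (mod 29), so λ ≡ 18.
  x = λ² - 5 - 6 = 324 - 11 ≡ 23; y = λ·(5 - 23) - 22 ≡ 2. → (23, 2)
6P: (23, 2) + (6, 11). λ = (11 - 2)/(6 - 23) ≡ 9/12 mod 29. 12⁻¹ ≡ 17 (mod 29), so λ ≡ 8.
  x = λ² - 23 - 6 = 64 - 29 ≡ 6; y = λ·(23 - 6) - 2 ≡ 18. → (6, 18)
7P: (6, 18) + (6, 11): same x and y₁ ≡ -y₂, so the sum is O.
7P = O, so the order is 7.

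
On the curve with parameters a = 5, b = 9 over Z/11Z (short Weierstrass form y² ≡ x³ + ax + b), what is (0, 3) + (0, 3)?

tangent at (0, 3): λ = (3·0² + 5)/(2·3) ≡ 5/6. 6⁻¹ ≡ 2 (mod 11), so λ ≡ 5·2 ≡ 10.
  x = λ² - 0 - 0 = 100 - 0 ≡ 1; y = λ·(0 - 1) - 3 ≡ 9. → (1, 9)

(1, 9)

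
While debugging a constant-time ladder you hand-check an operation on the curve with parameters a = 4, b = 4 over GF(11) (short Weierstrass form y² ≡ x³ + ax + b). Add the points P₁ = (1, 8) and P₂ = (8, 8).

(2, 3)

(1, 8) + (8, 8). λ = (8 - 8)/(8 - 1) ≡ 0/7 mod 11. 7⁻¹ ≡ 8 (mod 11) since 7·8 = 56 ≡ 1, so λ ≡ 0.
  x = λ² - 1 - 8 = 0 - 9 ≡ 2; y = λ·(1 - 2) - 8 ≡ 3. → (2, 3)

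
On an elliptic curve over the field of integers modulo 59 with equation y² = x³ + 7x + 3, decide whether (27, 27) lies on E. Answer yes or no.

no

y² = 27² ≡ 21; x³ + 7x + 3 = 19875 ≡ 51 (mod 59). 21 ≠ 51.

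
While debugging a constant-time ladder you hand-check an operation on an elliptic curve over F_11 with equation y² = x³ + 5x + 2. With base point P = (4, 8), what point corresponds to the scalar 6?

Double-and-add on 6 = (110)₂. Start with P = (4, 8) for the leading 1-bit.
double: tangent at (4, 8): λ = (3·4² + 5)/(2·8) ≡ 9/5. 5⁻¹ ≡ 9 (mod 11) since 5·9 = 45 ≡ 1, so λ ≡ 9·9 ≡ 4.
  x = λ² - 4 - 4 = 16 - 8 ≡ 8; y = λ·(4 - 8) - 8 ≡ 9. → (8, 9)
add P: (8, 9) + (4, 8). λ = (8 - 9)/(4 - 8) ≡ 10/7 mod 11. 7⁻¹ ≡ 8 (mod 11), so λ ≡ 3.
  x = λ² - 8 - 4 = 9 - 12 ≡ 8; y = λ·(8 - 8) - 9 ≡ 2. → (8, 2)
double: tangent at (8, 2): λ = (3·8² + 5)/(2·2) ≡ 10/4. 4⁻¹ ≡ 3 (mod 11), so λ ≡ 10·3 ≡ 8.
  x = λ² - 8 - 8 = 64 - 16 ≡ 4; y = λ·(8 - 4) - 2 ≡ 8. → (4, 8)

(4, 8)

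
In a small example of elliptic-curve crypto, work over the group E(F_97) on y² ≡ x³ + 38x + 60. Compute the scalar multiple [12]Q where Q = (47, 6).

Repeated addition: build up to 12Q.
2Q: tangent at (47, 6): λ = (3·47² + 38)/(2·6) ≡ 69/12. 12⁻¹ ≡ 89 (mod 97) since 12·89 = 1068 ≡ 1, so λ ≡ 69·89 ≡ 30.
  x = λ² - 47 - 47 = 900 - 94 ≡ 30; y = λ·(47 - 30) - 6 ≡ 19. → (30, 19)
3Q: (30, 19) + (47, 6). λ = (6 - 19)/(47 - 30) ≡ 84/17 mod 97. 17⁻¹ ≡ 40 (mod 97) since 17·40 = 680 ≡ 1, so λ ≡ 62.
  x = λ² - 30 - 47 = 3844 - 77 ≡ 81; y = λ·(30 - 81) - 19 ≡ 20. → (81, 20)
4Q: (81, 20) + (47, 6). λ = (6 - 20)/(47 - 81) ≡ 83/63 mod 97. 63⁻¹ ≡ 77 (mod 97), so λ ≡ 86.
  x = λ² - 81 - 47 = 7396 - 128 ≡ 90; y = λ·(81 - 90) - 20 ≡ 79. → (90, 79)
5Q: (90, 79) + (47, 6). λ = (6 - 79)/(47 - 90) ≡ 24/54 mod 97. 54⁻¹ ≡ 9 (mod 97) since 54·9 = 486 ≡ 1, so λ ≡ 22.
  x = λ² - 90 - 47 = 484 - 137 ≡ 56; y = λ·(90 - 56) - 79 ≡ 87. → (56, 87)
6Q: (56, 87) + (47, 6). λ = (6 - 87)/(47 - 56) ≡ 16/88 mod 97. 88⁻¹ ≡ 43 (mod 97), so λ ≡ 9.
  x = λ² - 56 - 47 = 81 - 103 ≡ 75; y = λ·(56 - 75) - 87 ≡ 33. → (75, 33)
7Q: (75, 33) + (47, 6). λ = (6 - 33)/(47 - 75) ≡ 70/69 mod 97. 69⁻¹ ≡ 45 (mod 97), so λ ≡ 46.
  x = λ² - 75 - 47 = 2116 - 122 ≡ 54; y = λ·(75 - 54) - 33 ≡ 60. → (54, 60)
8Q: (54, 60) + (47, 6). λ = (6 - 60)/(47 - 54) ≡ 43/90 mod 97. 90⁻¹ ≡ 83 (mod 97), so λ ≡ 77.
  x = λ² - 54 - 47 = 5929 - 101 ≡ 8; y = λ·(54 - 8) - 60 ≡ 87. → (8, 87)
9Q: (8, 87) + (47, 6). λ = (6 - 87)/(47 - 8) ≡ 16/39 mod 97. 39⁻¹ ≡ 5 (mod 97) since 39·5 = 195 ≡ 1, so λ ≡ 80.
  x = λ² - 8 - 47 = 6400 - 55 ≡ 40; y = λ·(8 - 40) - 87 ≡ 69. → (40, 69)
10Q: (40, 69) + (47, 6). λ = (6 - 69)/(47 - 40) ≡ 34/7 mod 97. 7⁻¹ ≡ 14 (mod 97) since 7·14 = 98 ≡ 1, so λ ≡ 88.
  x = λ² - 40 - 47 = 7744 - 87 ≡ 91; y = λ·(40 - 91) - 69 ≡ 2. → (91, 2)
11Q: (91, 2) + (47, 6). λ = (6 - 2)/(47 - 91) ≡ 4/53 mod 97. 53⁻¹ ≡ 11 (mod 97), so λ ≡ 44.
  x = λ² - 91 - 47 = 1936 - 138 ≡ 52; y = λ·(91 - 52) - 2 ≡ 65. → (52, 65)
12Q: (52, 65) + (47, 6). λ = (6 - 65)/(47 - 52) ≡ 38/92 mod 97. 92⁻¹ ≡ 58 (mod 97), so λ ≡ 70.
  x = λ² - 52 - 47 = 4900 - 99 ≡ 48; y = λ·(52 - 48) - 65 ≡ 21. → (48, 21)

(48, 21)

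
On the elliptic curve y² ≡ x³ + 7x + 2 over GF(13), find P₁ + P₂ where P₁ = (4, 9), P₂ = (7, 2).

(4, 9) + (7, 2). λ = (2 - 9)/(7 - 4) ≡ 6/3 mod 13. 3⁻¹ ≡ 9 (mod 13), so λ ≡ 2.
  x = λ² - 4 - 7 = 4 - 11 ≡ 6; y = λ·(4 - 6) - 9 ≡ 0. → (6, 0)

(6, 0)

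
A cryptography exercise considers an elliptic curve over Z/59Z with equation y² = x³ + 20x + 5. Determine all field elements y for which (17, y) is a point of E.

19, 40

x³ + 20x + 5 = 5258 ≡ 7 (mod 59).
Square roots of 7 mod 59: 19 and 40 (since 19² = 361 ≡ 7).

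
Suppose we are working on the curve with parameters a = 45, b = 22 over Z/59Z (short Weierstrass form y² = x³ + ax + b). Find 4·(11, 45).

Write G = (11, 45).
Double-and-add on 4 = (100)₂. Start with G = (11, 45) for the leading 1-bit.
double: tangent at (11, 45): λ = (3·11² + 45)/(2·45) ≡ 54/31. 31⁻¹ ≡ 40 (mod 59), so λ ≡ 54·40 ≡ 36.
  x = λ² - 11 - 11 = 1296 - 22 ≡ 35; y = λ·(11 - 35) - 45 ≡ 35. → (35, 35)
double: tangent at (35, 35): λ = (3·35² + 45)/(2·35) ≡ 3/11. 11⁻¹ ≡ 43 (mod 59) since 11·43 = 473 ≡ 1, so λ ≡ 3·43 ≡ 11.
  x = λ² - 35 - 35 = 121 - 70 ≡ 51; y = λ·(35 - 51) - 35 ≡ 25. → (51, 25)

(51, 25)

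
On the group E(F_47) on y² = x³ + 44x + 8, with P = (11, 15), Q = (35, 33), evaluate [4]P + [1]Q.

First 4P:
Double-and-add on 4 = (100)₂. Start with P = (11, 15) for the leading 1-bit.
double: tangent at (11, 15): λ = (3·11² + 44)/(2·15) ≡ 31/30. 30⁻¹ ≡ 11 (mod 47) since 30·11 = 330 ≡ 1, so λ ≡ 31·11 ≡ 12.
  x = λ² - 11 - 11 = 144 - 22 ≡ 28; y = λ·(11 - 28) - 15 ≡ 16. → (28, 16)
double: tangent at (28, 16): λ = (3·28² + 44)/(2·16) ≡ 46/32. 32⁻¹ ≡ 25 (mod 47), so λ ≡ 46·25 ≡ 22.
  x = λ² - 28 - 28 = 484 - 56 ≡ 5; y = λ·(28 - 5) - 16 ≡ 20. → (5, 20)
4P = (5, 20).
Finally 4P + Q:
(5, 20) + (35, 33). λ = (33 - 20)/(35 - 5) ≡ 13/30 mod 47. 30⁻¹ ≡ 11 (mod 47), so λ ≡ 2.
  x = λ² - 5 - 35 = 4 - 40 ≡ 11; y = λ·(5 - 11) - 20 ≡ 15. → (11, 15)

(11, 15)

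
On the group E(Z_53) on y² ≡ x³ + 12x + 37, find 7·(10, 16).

Write P = (10, 16).
Repeated addition: build up to 7P.
2P: tangent at (10, 16): λ = (3·10² + 12)/(2·16) ≡ 47/32. 32⁻¹ ≡ 5 (mod 53), so λ ≡ 47·5 ≡ 23.
  x = λ² - 10 - 10 = 529 - 20 ≡ 32; y = λ·(10 - 32) - 16 ≡ 8. → (32, 8)
3P: (32, 8) + (10, 16). λ = (16 - 8)/(10 - 32) ≡ 8/31 mod 53. 31⁻¹ ≡ 12 (mod 53), so λ ≡ 43.
  x = λ² - 32 - 10 = 1849 - 42 ≡ 5; y = λ·(32 - 5) - 8 ≡ 40. → (5, 40)
4P: (5, 40) + (10, 16). λ = (16 - 40)/(10 - 5) ≡ 29/5 mod 53. 5⁻¹ ≡ 32 (mod 53), so λ ≡ 27.
  x = λ² - 5 - 10 = 729 - 15 ≡ 25; y = λ·(5 - 25) - 40 ≡ 3. → (25, 3)
5P: (25, 3) + (10, 16). λ = (16 - 3)/(10 - 25) ≡ 13/38 mod 53. 38⁻¹ ≡ 7 (mod 53), so λ ≡ 38.
  x = λ² - 25 - 10 = 1444 - 35 ≡ 31; y = λ·(25 - 31) - 3 ≡ 34. → (31, 34)
6P: (31, 34) + (10, 16). λ = (16 - 34)/(10 - 31) ≡ 35/32 mod 53. 32⁻¹ ≡ 5 (mod 53), so λ ≡ 16.
  x = λ² - 31 - 10 = 256 - 41 ≡ 3; y = λ·(31 - 3) - 34 ≡ 43. → (3, 43)
7P: (3, 43) + (10, 16). λ = (16 - 43)/(10 - 3) ≡ 26/7 mod 53. 7⁻¹ ≡ 38 (mod 53), so λ ≡ 34.
  x = λ² - 3 - 10 = 1156 - 13 ≡ 30; y = λ·(3 - 30) - 43 ≡ 46. → (30, 46)

(30, 46)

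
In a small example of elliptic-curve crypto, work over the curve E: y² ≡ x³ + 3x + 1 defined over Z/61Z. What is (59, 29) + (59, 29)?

(29, 4)

tangent at (59, 29): λ = (3·59² + 3)/(2·29) ≡ 15/58. 58⁻¹ ≡ 20 (mod 61), so λ ≡ 15·20 ≡ 56.
  x = λ² - 59 - 59 = 3136 - 118 ≡ 29; y = λ·(59 - 29) - 29 ≡ 4. → (29, 4)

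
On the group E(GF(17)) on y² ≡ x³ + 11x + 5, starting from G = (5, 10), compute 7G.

(5, 7)

Repeated addition: build up to 7G.
2G: tangent at (5, 10): λ = (3·5² + 11)/(2·10) ≡ 1/3. 3⁻¹ ≡ 6 (mod 17), so λ ≡ 1·6 ≡ 6.
  x = λ² - 5 - 5 = 36 - 10 ≡ 9; y = λ·(5 - 9) - 10 ≡ 0. → (9, 0)
3G: (9, 0) + (5, 10). λ = (10 - 0)/(5 - 9) ≡ 10/13 mod 17. 13⁻¹ ≡ 4 (mod 17) since 13·4 = 52 ≡ 1, so λ ≡ 6.
  x = λ² - 9 - 5 = 36 - 14 ≡ 5; y = λ·(9 - 5) - 0 ≡ 7. → (5, 7)
4G: (5, 7) + (5, 10): same x and y₁ ≡ -y₂, so the sum is O.
5G: O + (5, 10) = (5, 10) (identity).
6G: tangent at (5, 10): λ = (3·5² + 11)/(2·10) ≡ 1/3. 3⁻¹ ≡ 6 (mod 17), so λ ≡ 1·6 ≡ 6.
  x = λ² - 5 - 5 = 36 - 10 ≡ 9; y = λ·(5 - 9) - 10 ≡ 0. → (9, 0)
7G: (9, 0) + (5, 10). λ = (10 - 0)/(5 - 9) ≡ 10/13 mod 17. 13⁻¹ ≡ 4 (mod 17), so λ ≡ 6.
  x = λ² - 9 - 5 = 36 - 14 ≡ 5; y = λ·(9 - 5) - 0 ≡ 7. → (5, 7)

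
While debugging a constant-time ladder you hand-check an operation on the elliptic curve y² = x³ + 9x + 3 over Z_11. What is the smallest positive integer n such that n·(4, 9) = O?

11

2P: tangent at (4, 9): λ = (3·4² + 9)/(2·9) ≡ 2/7. 7⁻¹ ≡ 8 (mod 11) since 7·8 = 56 ≡ 1, so λ ≡ 2·8 ≡ 5.
  x = λ² - 4 - 4 = 25 - 8 ≡ 6; y = λ·(4 - 6) - 9 ≡ 3. → (6, 3)
3P: (6, 3) + (4, 9). λ = (9 - 3)/(4 - 6) ≡ 6/9 mod 11. 9⁻¹ ≡ 5 (mod 11) since 9·5 = 45 ≡ 1, so λ ≡ 8.
  x = λ² - 6 - 4 = 64 - 10 ≡ 10; y = λ·(6 - 10) - 3 ≡ 9. → (10, 9)
4P: (10, 9) + (4, 9). λ = (9 - 9)/(4 - 10) ≡ 0/5 mod 11. 5⁻¹ ≡ 9 (mod 11), so λ ≡ 0.
  x = λ² - 10 - 4 = 0 - 14 ≡ 8; y = λ·(10 - 8) - 9 ≡ 2. → (8, 2)
5P: (8, 2) + (4, 9). λ = (9 - 2)/(4 - 8) ≡ 7/7 mod 11. 7⁻¹ ≡ 8 (mod 11) since 7·8 = 56 ≡ 1, so λ ≡ 1.
  x = λ² - 8 - 4 = 1 - 12 ≡ 0; y = λ·(8 - 0) - 2 ≡ 6. → (0, 6)
6P: (0, 6) + (4, 9). λ = (9 - 6)/(4 - 0) ≡ 3/4 mod 11. 4⁻¹ ≡ 3 (mod 11), so λ ≡ 9.
  x = λ² - 0 - 4 = 81 - 4 ≡ 0; y = λ·(0 - 0) - 6 ≡ 5. → (0, 5)
7P: (0, 5) + (4, 9). λ = (9 - 5)/(4 - 0) ≡ 4/4 mod 11. 4⁻¹ ≡ 3 (mod 11) since 4·3 = 12 ≡ 1, so λ ≡ 1.
  x = λ² - 0 - 4 = 1 - 4 ≡ 8; y = λ·(0 - 8) - 5 ≡ 9. → (8, 9)
8P: (8, 9) + (4, 9). λ = (9 - 9)/(4 - 8) ≡ 0/7 mod 11. 7⁻¹ ≡ 8 (mod 11) since 7·8 = 56 ≡ 1, so λ ≡ 0.
  x = λ² - 8 - 4 = 0 - 12 ≡ 10; y = λ·(8 - 10) - 9 ≡ 2. → (10, 2)
9P: (10, 2) + (4, 9). λ = (9 - 2)/(4 - 10) ≡ 7/5 mod 11. 5⁻¹ ≡ 9 (mod 11) since 5·9 = 45 ≡ 1, so λ ≡ 8.
  x = λ² - 10 - 4 = 64 - 14 ≡ 6; y = λ·(10 - 6) - 2 ≡ 8. → (6, 8)
10P: (6, 8) + (4, 9). λ = (9 - 8)/(4 - 6) ≡ 1/9 mod 11. 9⁻¹ ≡ 5 (mod 11) since 9·5 = 45 ≡ 1, so λ ≡ 5.
  x = λ² - 6 - 4 = 25 - 10 ≡ 4; y = λ·(6 - 4) - 8 ≡ 2. → (4, 2)
11P: (4, 2) + (4, 9): same x and y₁ ≡ -y₂, so the sum is O.
11P = O, so the order is 11.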